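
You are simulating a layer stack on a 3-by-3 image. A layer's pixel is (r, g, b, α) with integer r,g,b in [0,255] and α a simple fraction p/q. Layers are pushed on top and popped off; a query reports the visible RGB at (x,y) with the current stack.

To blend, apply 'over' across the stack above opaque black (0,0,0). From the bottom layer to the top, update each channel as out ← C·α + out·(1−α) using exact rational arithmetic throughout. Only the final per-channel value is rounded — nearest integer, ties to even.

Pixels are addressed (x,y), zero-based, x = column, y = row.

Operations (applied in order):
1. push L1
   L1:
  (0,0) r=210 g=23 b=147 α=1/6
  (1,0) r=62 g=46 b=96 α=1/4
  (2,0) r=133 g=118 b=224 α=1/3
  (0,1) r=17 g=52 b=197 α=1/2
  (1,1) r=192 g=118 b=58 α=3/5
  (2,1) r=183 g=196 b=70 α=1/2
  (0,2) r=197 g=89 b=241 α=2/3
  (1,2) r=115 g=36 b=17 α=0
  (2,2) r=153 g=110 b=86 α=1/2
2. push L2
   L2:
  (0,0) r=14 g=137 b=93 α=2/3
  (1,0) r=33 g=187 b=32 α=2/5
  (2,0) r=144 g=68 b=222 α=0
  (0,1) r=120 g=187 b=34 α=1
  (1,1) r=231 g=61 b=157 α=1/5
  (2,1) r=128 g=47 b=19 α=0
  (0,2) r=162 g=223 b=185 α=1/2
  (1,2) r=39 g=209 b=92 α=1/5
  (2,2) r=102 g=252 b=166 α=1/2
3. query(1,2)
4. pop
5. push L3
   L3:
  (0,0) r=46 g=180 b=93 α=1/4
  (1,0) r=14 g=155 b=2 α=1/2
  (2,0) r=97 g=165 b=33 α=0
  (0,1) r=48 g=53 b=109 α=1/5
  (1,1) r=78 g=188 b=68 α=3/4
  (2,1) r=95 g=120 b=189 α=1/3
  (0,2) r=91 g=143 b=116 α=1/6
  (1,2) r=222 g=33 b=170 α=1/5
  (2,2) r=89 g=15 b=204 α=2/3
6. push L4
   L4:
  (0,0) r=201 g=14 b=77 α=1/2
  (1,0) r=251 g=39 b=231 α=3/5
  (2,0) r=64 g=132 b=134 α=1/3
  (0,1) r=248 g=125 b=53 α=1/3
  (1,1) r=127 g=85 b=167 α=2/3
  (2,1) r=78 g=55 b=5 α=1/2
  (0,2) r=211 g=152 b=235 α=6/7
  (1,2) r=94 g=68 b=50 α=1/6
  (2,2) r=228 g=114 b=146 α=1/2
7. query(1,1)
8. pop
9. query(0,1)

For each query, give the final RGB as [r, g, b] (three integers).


query (1,2) [L1,L2] — begin 0,0,0
L1 α=0: [0, 0, 0]
L2 α=1/5: [39/5, 209/5, 92/5]
rounded: [8, 42, 18]

(1,1) stack=L1,L3,L4; from [0,0,0]:
+L1 (α=3/5) → [576/5, 354/5, 174/5]
+L3 (α=3/4) → [873/10, 1587/10, 597/10]
+L4 (α=2/3) → [3413/30, 3287/30, 3937/30]
= [114, 110, 131]

at x=0,y=1 over L1,L3:
after L1 α=1/2: [17/2, 26, 197/2]
after L3 α=1/5: [82/5, 157/5, 503/5]
→ [16, 31, 101]


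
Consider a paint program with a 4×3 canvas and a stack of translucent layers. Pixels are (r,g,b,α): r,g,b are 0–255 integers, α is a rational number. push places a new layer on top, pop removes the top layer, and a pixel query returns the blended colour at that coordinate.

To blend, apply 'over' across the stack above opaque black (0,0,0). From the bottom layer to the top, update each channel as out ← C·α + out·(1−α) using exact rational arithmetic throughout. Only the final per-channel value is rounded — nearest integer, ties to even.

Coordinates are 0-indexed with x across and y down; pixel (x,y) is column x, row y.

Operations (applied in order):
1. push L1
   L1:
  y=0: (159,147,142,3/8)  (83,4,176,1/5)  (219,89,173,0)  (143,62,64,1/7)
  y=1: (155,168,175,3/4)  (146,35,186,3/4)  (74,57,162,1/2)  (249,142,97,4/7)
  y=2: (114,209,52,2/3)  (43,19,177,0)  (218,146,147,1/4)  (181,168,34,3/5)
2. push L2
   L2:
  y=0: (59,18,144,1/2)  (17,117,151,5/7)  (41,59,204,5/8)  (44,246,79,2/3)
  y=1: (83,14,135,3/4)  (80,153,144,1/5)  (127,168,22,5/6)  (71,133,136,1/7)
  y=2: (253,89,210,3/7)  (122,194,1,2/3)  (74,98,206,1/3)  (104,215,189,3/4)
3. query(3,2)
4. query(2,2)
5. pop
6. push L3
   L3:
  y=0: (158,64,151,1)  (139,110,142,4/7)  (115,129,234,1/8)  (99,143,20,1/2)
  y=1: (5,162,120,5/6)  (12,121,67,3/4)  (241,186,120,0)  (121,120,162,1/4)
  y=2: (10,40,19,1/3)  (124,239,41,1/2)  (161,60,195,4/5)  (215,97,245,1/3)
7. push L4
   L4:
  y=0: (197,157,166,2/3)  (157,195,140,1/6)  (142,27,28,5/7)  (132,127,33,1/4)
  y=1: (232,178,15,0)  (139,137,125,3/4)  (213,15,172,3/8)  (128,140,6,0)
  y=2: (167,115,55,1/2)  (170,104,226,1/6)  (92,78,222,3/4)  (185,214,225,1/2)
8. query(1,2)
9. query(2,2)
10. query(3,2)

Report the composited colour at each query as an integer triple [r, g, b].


query (3,2) [L1,L2] — begin 0,0,0
+L1 (α=3/5) → [543/5, 504/5, 102/5]
+L2 (α=3/4) → [2103/20, 3729/20, 2937/20]
→ [105, 186, 147]

(2,2) stack=L1,L2; from [0,0,0]:
L1 α=1/4: [109/2, 73/2, 147/4]
L2 α=1/3: [61, 57, 559/6]
= [61, 57, 93]

query (1,2) [L1,L3,L4] — begin 0,0,0
after L1 α=0: [0, 0, 0]
after L3 α=1/2: [62, 239/2, 41/2]
after L4 α=1/6: [80, 1403/12, 219/4]
rounded: [80, 117, 55]

query (2,2) [L1,L3,L4] — begin 0,0,0
L1 α=1/4: [109/2, 73/2, 147/4]
L3 α=4/5: [1397/10, 553/10, 3267/20]
L4 α=3/4: [4157/40, 2893/40, 16587/80]
rounded: [104, 72, 207]

query (3,2) [L1,L3,L4] — begin 0,0,0
+L1 (α=3/5) → [543/5, 504/5, 102/5]
+L3 (α=1/3) → [2161/15, 1493/15, 1429/15]
+L4 (α=1/2) → [2468/15, 4703/30, 2402/15]
→ [165, 157, 160]


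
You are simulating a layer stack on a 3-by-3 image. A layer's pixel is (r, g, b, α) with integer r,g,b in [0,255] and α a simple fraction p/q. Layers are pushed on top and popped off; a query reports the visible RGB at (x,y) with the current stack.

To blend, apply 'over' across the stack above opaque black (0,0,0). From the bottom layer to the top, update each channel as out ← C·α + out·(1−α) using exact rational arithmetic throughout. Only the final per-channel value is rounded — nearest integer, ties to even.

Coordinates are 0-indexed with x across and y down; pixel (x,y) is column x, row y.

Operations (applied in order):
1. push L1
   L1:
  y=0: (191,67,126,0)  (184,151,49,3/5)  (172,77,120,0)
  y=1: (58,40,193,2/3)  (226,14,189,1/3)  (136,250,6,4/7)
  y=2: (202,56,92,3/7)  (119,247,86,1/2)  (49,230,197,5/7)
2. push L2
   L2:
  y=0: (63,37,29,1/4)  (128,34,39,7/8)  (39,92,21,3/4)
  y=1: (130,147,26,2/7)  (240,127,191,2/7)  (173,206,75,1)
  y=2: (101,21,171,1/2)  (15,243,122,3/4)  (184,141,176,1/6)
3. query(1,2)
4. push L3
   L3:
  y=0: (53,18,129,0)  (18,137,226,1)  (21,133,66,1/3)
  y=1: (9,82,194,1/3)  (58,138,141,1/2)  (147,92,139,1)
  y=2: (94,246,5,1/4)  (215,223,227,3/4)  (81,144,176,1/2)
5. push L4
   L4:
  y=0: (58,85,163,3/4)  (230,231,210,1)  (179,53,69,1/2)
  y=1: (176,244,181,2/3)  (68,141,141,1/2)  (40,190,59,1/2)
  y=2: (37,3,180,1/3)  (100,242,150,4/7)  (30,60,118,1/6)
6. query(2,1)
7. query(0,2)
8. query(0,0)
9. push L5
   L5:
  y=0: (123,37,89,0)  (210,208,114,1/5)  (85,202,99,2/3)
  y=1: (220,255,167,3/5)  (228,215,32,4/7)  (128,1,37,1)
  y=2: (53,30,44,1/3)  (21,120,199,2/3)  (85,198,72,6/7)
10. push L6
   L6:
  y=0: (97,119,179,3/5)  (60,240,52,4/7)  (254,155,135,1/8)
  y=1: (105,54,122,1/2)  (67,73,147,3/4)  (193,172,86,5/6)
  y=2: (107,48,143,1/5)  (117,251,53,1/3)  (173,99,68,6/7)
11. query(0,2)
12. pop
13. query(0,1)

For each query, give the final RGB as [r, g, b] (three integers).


(1,2) stack=L1,L2; from [0,0,0]:
+L1 (α=1/2) → [119/2, 247/2, 43]
+L2 (α=3/4) → [209/8, 1705/8, 409/4]
rounded: [26, 213, 102]

at x=2,y=1 over L1,L2,L3,L4:
after L1 α=4/7: [544/7, 1000/7, 24/7]
after L2 α=1: [173, 206, 75]
after L3 α=1: [147, 92, 139]
after L4 α=1/2: [187/2, 141, 99]
rounded: [94, 141, 99]

(0,2) stack=L1,L2,L3,L4; from [0,0,0]:
L1 α=3/7: [606/7, 24, 276/7]
L2 α=1/2: [1313/14, 45/2, 1473/14]
L3 α=1/4: [5255/56, 627/8, 4489/56]
L4 α=1/3: [2097/28, 213/4, 9529/84]
= [75, 53, 113]

(0,0) stack=L1,L2,L3,L4; from [0,0,0]:
L1 α=0: [0, 0, 0]
L2 α=1/4: [63/4, 37/4, 29/4]
L3 α=0: [63/4, 37/4, 29/4]
L4 α=3/4: [759/16, 1057/16, 1985/16]
→ [47, 66, 124]

at x=0,y=2 over L1,L2,L3,L4,L5,L6:
L1 α=3/7: [606/7, 24, 276/7]
L2 α=1/2: [1313/14, 45/2, 1473/14]
L3 α=1/4: [5255/56, 627/8, 4489/56]
L4 α=1/3: [2097/28, 213/4, 9529/84]
L5 α=1/3: [2839/42, 91/2, 11377/126]
L6 α=1/5: [1585/21, 46, 31763/315]
= [75, 46, 101]

(0,1) stack=L1,L2,L3,L4,L5; from [0,0,0]:
L1 α=2/3: [116/3, 80/3, 386/3]
L2 α=2/7: [1360/21, 1282/21, 298/3]
L3 α=1/3: [2909/63, 4286/63, 1178/9]
L4 α=2/3: [25085/189, 35030/189, 4436/27]
L5 α=3/5: [34982/189, 42929/189, 22399/135]
→ [185, 227, 166]


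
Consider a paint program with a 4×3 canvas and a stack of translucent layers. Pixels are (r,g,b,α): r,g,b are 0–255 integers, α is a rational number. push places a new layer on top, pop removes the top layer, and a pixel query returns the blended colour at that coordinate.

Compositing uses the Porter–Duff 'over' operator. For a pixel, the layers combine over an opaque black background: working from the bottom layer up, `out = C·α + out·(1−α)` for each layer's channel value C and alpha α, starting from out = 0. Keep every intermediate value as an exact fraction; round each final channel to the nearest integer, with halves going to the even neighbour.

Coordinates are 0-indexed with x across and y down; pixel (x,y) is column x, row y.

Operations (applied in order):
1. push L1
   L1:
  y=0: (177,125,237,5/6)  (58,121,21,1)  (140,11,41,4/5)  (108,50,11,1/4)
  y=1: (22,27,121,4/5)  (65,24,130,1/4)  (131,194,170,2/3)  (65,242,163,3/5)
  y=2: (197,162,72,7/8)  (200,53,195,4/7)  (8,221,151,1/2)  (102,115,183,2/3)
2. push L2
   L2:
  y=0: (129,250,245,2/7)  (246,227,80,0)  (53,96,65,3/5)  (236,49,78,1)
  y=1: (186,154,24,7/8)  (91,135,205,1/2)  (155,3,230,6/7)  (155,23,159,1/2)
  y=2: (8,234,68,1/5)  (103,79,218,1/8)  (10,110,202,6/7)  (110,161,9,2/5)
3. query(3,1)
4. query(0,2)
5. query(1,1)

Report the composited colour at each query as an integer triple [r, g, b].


query (3,1) [L1,L2] — begin 0,0,0
after L1 α=3/5: [39, 726/5, 489/5]
after L2 α=1/2: [97, 841/10, 642/5]
→ [97, 84, 128]

at x=0,y=2 over L1,L2:
after L1 α=7/8: [1379/8, 567/4, 63]
after L2 α=1/5: [279/2, 801/5, 64]
rounded: [140, 160, 64]

query (1,1) [L1,L2] — begin 0,0,0
+L1 (α=1/4) → [65/4, 6, 65/2]
+L2 (α=1/2) → [429/8, 141/2, 475/4]
= [54, 70, 119]


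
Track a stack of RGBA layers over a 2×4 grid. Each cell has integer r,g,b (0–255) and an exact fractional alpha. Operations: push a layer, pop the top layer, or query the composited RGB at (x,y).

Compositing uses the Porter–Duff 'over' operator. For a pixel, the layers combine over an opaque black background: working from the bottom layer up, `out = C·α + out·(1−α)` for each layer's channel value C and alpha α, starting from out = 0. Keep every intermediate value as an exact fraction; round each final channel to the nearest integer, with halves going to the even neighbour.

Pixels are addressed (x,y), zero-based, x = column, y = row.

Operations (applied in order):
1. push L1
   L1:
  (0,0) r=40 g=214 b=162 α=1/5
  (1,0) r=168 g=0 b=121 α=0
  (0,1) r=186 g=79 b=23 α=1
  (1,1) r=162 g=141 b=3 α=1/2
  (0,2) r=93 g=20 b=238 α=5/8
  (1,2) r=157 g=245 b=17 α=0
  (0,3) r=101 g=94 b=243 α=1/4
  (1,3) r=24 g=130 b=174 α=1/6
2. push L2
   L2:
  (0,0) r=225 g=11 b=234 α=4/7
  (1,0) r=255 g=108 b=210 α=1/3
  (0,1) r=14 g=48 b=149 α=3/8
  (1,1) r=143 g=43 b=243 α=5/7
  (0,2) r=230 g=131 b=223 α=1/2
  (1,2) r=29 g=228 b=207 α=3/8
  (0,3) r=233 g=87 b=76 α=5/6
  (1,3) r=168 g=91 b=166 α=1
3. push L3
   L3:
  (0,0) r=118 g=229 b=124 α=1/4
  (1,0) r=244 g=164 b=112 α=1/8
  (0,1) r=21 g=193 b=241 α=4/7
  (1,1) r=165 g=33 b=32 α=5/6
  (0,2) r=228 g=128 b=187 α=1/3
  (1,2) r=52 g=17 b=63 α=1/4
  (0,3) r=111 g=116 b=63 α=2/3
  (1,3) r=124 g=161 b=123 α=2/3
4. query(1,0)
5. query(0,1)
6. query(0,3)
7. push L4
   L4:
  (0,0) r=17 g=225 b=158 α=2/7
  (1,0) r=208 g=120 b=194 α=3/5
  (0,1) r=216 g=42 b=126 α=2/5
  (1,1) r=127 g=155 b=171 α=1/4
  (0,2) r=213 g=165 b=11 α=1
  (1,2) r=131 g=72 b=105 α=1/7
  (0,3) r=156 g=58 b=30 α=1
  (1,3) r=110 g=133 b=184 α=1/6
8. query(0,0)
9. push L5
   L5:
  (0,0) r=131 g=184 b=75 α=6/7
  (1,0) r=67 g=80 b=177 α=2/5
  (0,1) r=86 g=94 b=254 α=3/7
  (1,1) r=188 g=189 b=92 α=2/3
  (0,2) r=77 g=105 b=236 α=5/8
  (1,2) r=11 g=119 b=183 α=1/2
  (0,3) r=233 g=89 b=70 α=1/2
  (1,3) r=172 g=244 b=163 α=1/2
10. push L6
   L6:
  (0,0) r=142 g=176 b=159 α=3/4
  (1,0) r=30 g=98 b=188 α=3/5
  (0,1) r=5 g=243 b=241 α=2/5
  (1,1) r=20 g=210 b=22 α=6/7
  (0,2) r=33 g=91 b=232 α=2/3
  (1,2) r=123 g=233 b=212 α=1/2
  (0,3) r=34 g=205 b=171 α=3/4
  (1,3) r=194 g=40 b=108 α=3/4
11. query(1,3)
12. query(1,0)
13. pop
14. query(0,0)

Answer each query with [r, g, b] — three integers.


at x=1,y=0 over L1,L2,L3:
L1 α=0: [0, 0, 0]
L2 α=1/3: [85, 36, 70]
L3 α=1/8: [839/8, 52, 301/4]
rounded: [105, 52, 75]

at x=0,y=1 over L1,L2,L3:
L1 α=1: [186, 79, 23]
L2 α=3/8: [243/2, 539/8, 281/4]
L3 α=4/7: [897/14, 7793/56, 4699/28]
→ [64, 139, 168]

query (0,3) [L1,L2,L3] — begin 0,0,0
L1 α=1/4: [101/4, 47/2, 243/4]
L2 α=5/6: [1587/8, 917/12, 1763/24]
L3 α=2/3: [1121/8, 3701/36, 4787/72]
rounded: [140, 103, 66]

query (0,0) [L1,L2,L3,L4] — begin 0,0,0
after L1 α=1/5: [8, 214/5, 162/5]
after L2 α=4/7: [132, 862/35, 738/5]
after L3 α=1/4: [257/2, 10601/140, 1417/10]
after L4 α=2/7: [1353/14, 23201/196, 2049/14]
= [97, 118, 146]

query (1,3) [L1,L2,L3,L4,L5,L6] — begin 0,0,0
L1 α=1/6: [4, 65/3, 29]
L2 α=1: [168, 91, 166]
L3 α=2/3: [416/3, 413/3, 412/3]
L4 α=1/6: [1205/9, 1232/9, 1306/9]
L5 α=1/2: [2753/18, 1714/9, 2773/18]
L6 α=3/4: [13229/72, 1397/18, 8605/72]
= [184, 78, 120]

(1,0) stack=L1,L2,L3,L4,L5,L6; from [0,0,0]:
+L1 (α=0) → [0, 0, 0]
+L2 (α=1/3) → [85, 36, 70]
+L3 (α=1/8) → [839/8, 52, 301/4]
+L4 (α=3/5) → [667/4, 464/5, 293/2]
+L5 (α=2/5) → [2537/20, 2192/25, 1587/10]
+L6 (α=3/5) → [3437/50, 11734/125, 4407/25]
= [69, 94, 176]

(0,0) stack=L1,L2,L3,L4,L5; from [0,0,0]:
+L1 (α=1/5) → [8, 214/5, 162/5]
+L2 (α=4/7) → [132, 862/35, 738/5]
+L3 (α=1/4) → [257/2, 10601/140, 1417/10]
+L4 (α=2/7) → [1353/14, 23201/196, 2049/14]
+L5 (α=6/7) → [12357/98, 239585/1372, 8349/98]
→ [126, 175, 85]


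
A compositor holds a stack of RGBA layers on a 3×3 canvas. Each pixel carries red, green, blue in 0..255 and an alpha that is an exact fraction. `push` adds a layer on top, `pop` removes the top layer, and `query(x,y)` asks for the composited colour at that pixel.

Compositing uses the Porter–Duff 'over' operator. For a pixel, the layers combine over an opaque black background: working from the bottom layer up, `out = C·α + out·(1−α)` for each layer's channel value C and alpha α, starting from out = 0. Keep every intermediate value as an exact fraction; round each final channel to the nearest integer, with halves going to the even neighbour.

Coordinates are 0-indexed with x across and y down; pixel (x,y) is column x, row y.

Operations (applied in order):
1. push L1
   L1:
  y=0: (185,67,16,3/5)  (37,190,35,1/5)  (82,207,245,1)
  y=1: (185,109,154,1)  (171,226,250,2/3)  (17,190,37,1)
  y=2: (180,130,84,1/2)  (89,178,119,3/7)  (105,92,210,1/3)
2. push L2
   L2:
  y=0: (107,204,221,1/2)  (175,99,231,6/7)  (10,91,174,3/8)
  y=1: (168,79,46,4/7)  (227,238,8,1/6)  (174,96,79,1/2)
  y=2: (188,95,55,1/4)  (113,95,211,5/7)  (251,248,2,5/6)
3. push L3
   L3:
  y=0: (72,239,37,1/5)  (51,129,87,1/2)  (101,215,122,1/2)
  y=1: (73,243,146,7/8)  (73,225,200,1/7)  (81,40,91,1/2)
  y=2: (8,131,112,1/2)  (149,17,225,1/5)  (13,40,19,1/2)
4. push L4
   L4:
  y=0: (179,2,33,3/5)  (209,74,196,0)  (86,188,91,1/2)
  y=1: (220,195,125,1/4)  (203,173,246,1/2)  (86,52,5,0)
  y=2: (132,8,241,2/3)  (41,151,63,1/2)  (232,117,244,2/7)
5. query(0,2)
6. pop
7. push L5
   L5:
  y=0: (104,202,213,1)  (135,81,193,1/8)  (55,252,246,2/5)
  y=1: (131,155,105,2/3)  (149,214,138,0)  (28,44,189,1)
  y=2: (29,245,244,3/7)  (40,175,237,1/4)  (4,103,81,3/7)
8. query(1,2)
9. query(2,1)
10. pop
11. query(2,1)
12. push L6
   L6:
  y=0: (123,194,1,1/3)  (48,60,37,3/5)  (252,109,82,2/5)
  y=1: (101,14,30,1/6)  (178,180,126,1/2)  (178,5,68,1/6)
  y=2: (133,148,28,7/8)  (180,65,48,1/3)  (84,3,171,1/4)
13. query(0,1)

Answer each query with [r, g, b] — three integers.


(0,2) stack=L1,L2,L3,L4; from [0,0,0]:
+L1 (α=1/2) → [90, 65, 42]
+L2 (α=1/4) → [229/2, 145/2, 181/4]
+L3 (α=1/2) → [245/4, 407/4, 629/8]
+L4 (α=2/3) → [1301/12, 157/4, 1495/8]
= [108, 39, 187]

at x=1,y=2 over L1,L2,L3,L5:
after L1 α=3/7: [267/7, 534/7, 51]
after L2 α=5/7: [4489/49, 4393/49, 1157/7]
after L3 α=1/5: [25257/245, 3681/49, 6203/35]
after L5 α=1/4: [85571/980, 9809/98, 6726/35]
rounded: [87, 100, 192]

at x=2,y=1 over L1,L2,L3,L5:
after L1 α=1: [17, 190, 37]
after L2 α=1/2: [191/2, 143, 58]
after L3 α=1/2: [353/4, 183/2, 149/2]
after L5 α=1: [28, 44, 189]
= [28, 44, 189]

(2,1) stack=L1,L2,L3; from [0,0,0]:
L1 α=1: [17, 190, 37]
L2 α=1/2: [191/2, 143, 58]
L3 α=1/2: [353/4, 183/2, 149/2]
= [88, 92, 74]

(0,1) stack=L1,L2,L3,L6; from [0,0,0]:
L1 α=1: [185, 109, 154]
L2 α=4/7: [1227/7, 643/7, 646/7]
L3 α=7/8: [1201/14, 6275/28, 975/7]
L6 α=1/6: [2473/28, 10589/56, 1695/14]
rounded: [88, 189, 121]


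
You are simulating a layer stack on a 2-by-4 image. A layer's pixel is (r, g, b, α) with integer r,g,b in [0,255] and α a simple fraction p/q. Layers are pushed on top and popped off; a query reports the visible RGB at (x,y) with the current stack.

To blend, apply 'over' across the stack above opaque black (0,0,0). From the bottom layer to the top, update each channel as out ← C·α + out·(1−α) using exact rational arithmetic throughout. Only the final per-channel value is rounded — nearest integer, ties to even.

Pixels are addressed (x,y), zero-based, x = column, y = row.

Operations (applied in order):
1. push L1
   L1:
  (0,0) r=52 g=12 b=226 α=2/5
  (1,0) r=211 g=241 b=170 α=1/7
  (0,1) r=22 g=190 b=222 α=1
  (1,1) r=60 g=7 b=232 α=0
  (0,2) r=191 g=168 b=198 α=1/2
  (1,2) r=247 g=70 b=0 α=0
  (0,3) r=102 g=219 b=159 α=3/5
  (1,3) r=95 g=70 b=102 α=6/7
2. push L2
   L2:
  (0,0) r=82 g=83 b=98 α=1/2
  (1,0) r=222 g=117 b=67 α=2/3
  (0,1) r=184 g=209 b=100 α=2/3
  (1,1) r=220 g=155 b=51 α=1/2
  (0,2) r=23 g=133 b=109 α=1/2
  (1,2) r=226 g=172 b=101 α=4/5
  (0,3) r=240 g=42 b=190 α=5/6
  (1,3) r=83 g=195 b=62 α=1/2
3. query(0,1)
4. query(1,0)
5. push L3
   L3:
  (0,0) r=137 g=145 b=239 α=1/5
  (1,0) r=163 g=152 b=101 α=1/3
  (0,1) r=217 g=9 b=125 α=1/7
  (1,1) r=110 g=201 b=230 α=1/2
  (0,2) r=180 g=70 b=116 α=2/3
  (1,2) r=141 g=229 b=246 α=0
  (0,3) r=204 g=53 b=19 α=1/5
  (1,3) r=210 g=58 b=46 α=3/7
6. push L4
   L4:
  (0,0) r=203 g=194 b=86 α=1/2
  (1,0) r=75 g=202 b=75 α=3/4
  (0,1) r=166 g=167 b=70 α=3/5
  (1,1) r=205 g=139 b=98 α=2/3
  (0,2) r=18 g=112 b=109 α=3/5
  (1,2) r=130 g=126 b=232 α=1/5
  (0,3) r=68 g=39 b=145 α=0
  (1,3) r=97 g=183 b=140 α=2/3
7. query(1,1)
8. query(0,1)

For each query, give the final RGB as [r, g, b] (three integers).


(0,1) stack=L1,L2; from [0,0,0]:
+L1 (α=1) → [22, 190, 222]
+L2 (α=2/3) → [130, 608/3, 422/3]
= [130, 203, 141]

query (1,0) [L1,L2] — begin 0,0,0
+L1 (α=1/7) → [211/7, 241/7, 170/7]
+L2 (α=2/3) → [3319/21, 1879/21, 1108/21]
= [158, 89, 53]

at x=1,y=1 over L1,L2,L3,L4:
+L1 (α=0) → [0, 0, 0]
+L2 (α=1/2) → [110, 155/2, 51/2]
+L3 (α=1/2) → [110, 557/4, 511/4]
+L4 (α=2/3) → [520/3, 1669/12, 1295/12]
→ [173, 139, 108]

query (0,1) [L1,L2,L3,L4] — begin 0,0,0
after L1 α=1: [22, 190, 222]
after L2 α=2/3: [130, 608/3, 422/3]
after L3 α=1/7: [997/7, 175, 969/7]
after L4 α=3/5: [1096/7, 851/5, 3408/35]
rounded: [157, 170, 97]


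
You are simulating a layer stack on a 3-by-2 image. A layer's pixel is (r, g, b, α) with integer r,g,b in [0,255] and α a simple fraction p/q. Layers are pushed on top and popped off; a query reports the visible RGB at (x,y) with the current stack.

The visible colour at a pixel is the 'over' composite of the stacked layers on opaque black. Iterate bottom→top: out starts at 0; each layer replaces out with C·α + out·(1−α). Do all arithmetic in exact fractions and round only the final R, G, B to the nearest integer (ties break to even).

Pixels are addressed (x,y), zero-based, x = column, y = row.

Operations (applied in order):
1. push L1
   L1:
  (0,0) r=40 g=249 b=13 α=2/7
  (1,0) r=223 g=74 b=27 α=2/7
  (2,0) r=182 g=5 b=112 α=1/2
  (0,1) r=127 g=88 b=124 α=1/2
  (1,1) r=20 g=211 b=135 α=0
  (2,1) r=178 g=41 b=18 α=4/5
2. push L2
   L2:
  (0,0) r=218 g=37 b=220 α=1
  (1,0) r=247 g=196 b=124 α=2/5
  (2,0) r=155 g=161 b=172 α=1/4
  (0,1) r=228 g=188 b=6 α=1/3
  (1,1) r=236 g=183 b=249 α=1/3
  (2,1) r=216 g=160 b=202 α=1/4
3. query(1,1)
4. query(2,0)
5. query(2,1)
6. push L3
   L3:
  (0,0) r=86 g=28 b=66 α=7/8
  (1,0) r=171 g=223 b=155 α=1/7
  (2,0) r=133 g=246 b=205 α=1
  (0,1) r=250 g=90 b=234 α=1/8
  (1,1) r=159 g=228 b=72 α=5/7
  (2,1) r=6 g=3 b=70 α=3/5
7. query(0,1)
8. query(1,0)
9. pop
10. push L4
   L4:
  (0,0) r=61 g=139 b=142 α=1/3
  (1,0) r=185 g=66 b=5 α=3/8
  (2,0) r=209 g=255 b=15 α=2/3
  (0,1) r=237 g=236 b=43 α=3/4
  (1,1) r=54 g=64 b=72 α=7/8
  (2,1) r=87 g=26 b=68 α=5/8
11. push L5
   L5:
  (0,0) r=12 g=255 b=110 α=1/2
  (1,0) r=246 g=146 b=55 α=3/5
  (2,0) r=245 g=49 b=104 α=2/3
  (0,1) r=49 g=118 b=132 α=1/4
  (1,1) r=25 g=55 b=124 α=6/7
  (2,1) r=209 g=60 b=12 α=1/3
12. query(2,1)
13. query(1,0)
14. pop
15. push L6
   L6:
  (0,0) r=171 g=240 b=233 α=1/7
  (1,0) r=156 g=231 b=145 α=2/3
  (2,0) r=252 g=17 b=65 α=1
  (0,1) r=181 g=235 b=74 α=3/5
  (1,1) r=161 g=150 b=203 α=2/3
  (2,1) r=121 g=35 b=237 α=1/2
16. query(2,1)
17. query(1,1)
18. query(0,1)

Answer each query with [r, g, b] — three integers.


query (1,1) [L1,L2] — begin 0,0,0
after L1 α=0: [0, 0, 0]
after L2 α=1/3: [236/3, 61, 83]
rounded: [79, 61, 83]

query (2,0) [L1,L2] — begin 0,0,0
L1 α=1/2: [91, 5/2, 56]
L2 α=1/4: [107, 337/8, 85]
= [107, 42, 85]

at x=2,y=1 over L1,L2:
+L1 (α=4/5) → [712/5, 164/5, 72/5]
+L2 (α=1/4) → [804/5, 323/5, 613/10]
→ [161, 65, 61]

query (0,1) [L1,L2,L3] — begin 0,0,0
after L1 α=1/2: [127/2, 44, 62]
after L2 α=1/3: [355/3, 92, 130/3]
after L3 α=1/8: [3235/24, 367/4, 403/6]
rounded: [135, 92, 67]

at x=1,y=0 over L1,L2,L3:
L1 α=2/7: [446/7, 148/7, 54/7]
L2 α=2/5: [4796/35, 3188/35, 1898/35]
L3 α=1/7: [34761/245, 26933/245, 16813/245]
→ [142, 110, 69]

query (2,1) [L1,L2,L4,L5] — begin 0,0,0
+L1 (α=4/5) → [712/5, 164/5, 72/5]
+L2 (α=1/4) → [804/5, 323/5, 613/10]
+L4 (α=5/8) → [4587/40, 1619/40, 5239/80]
+L5 (α=1/3) → [8767/60, 2819/60, 5719/120]
rounded: [146, 47, 48]

at x=1,y=0 over L1,L2,L4,L5:
+L1 (α=2/7) → [446/7, 148/7, 54/7]
+L2 (α=2/5) → [4796/35, 3188/35, 1898/35]
+L4 (α=3/8) → [8681/56, 2287/28, 2003/56]
+L5 (α=3/5) → [5869/28, 8419/70, 6623/140]
→ [210, 120, 47]

at x=2,y=1 over L1,L2,L4,L6:
after L1 α=4/5: [712/5, 164/5, 72/5]
after L2 α=1/4: [804/5, 323/5, 613/10]
after L4 α=5/8: [4587/40, 1619/40, 5239/80]
after L6 α=1/2: [9427/80, 3019/80, 24199/160]
= [118, 38, 151]

at x=1,y=1 over L1,L2,L4,L6:
after L1 α=0: [0, 0, 0]
after L2 α=1/3: [236/3, 61, 83]
after L4 α=7/8: [685/12, 509/8, 587/8]
after L6 α=2/3: [4549/36, 2909/24, 3835/24]
→ [126, 121, 160]

query (0,1) [L1,L2,L4,L6] — begin 0,0,0
L1 α=1/2: [127/2, 44, 62]
L2 α=1/3: [355/3, 92, 130/3]
L4 α=3/4: [622/3, 200, 517/12]
L6 α=3/5: [2873/15, 221, 1849/30]
→ [192, 221, 62]


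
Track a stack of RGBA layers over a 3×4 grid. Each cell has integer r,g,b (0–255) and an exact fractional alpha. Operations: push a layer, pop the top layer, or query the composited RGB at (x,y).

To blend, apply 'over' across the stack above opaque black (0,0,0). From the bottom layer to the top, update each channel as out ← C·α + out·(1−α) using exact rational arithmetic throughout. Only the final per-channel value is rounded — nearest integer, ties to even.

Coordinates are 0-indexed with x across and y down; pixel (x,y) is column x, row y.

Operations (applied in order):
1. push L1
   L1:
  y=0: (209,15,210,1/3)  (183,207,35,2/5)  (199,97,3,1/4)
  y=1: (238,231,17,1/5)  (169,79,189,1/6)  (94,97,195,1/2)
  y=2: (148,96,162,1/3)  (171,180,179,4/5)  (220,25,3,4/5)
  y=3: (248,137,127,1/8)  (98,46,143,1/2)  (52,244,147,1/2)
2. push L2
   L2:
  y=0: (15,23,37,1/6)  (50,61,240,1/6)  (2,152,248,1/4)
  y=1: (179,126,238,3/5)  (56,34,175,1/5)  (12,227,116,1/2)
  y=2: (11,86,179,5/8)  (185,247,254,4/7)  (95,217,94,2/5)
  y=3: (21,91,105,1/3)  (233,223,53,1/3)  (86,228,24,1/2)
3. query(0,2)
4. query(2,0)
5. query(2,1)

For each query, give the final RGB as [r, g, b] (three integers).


query (0,2) [L1,L2] — begin 0,0,0
after L1 α=1/3: [148/3, 32, 54]
after L2 α=5/8: [203/8, 263/4, 1057/8]
rounded: [25, 66, 132]

(2,0) stack=L1,L2; from [0,0,0]:
+L1 (α=1/4) → [199/4, 97/4, 3/4]
+L2 (α=1/4) → [605/16, 899/16, 1001/16]
→ [38, 56, 63]

(2,1) stack=L1,L2; from [0,0,0]:
L1 α=1/2: [47, 97/2, 195/2]
L2 α=1/2: [59/2, 551/4, 427/4]
rounded: [30, 138, 107]


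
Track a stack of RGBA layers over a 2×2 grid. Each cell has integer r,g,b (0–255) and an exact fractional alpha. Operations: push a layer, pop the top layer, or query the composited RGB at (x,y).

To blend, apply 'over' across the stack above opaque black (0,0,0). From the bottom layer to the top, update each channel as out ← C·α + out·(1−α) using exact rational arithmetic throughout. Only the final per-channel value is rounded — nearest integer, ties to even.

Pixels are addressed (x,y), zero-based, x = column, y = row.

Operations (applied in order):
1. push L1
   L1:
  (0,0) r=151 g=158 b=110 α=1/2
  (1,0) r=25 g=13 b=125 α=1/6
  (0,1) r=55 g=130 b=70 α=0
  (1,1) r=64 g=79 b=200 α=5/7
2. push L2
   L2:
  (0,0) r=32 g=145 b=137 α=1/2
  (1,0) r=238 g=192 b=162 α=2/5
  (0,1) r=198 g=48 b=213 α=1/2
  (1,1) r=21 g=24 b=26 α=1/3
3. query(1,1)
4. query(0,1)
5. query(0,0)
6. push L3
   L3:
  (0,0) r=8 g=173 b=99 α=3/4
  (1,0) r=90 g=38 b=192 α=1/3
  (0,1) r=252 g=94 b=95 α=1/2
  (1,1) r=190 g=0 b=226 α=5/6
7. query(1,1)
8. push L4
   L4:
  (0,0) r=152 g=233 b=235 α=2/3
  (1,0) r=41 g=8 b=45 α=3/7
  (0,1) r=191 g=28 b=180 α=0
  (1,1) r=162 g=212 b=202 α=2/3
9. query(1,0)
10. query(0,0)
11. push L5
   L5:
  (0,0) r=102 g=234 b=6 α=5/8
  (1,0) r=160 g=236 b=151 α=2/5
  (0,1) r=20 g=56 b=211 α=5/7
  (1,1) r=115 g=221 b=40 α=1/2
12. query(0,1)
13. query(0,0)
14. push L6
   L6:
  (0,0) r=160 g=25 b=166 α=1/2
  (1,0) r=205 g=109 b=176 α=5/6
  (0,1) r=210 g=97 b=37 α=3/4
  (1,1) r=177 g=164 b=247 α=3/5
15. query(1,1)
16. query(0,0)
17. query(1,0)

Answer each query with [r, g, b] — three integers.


(1,1) stack=L1,L2; from [0,0,0]:
L1 α=5/7: [320/7, 395/7, 1000/7]
L2 α=1/3: [787/21, 958/21, 2182/21]
= [37, 46, 104]

query (0,1) [L1,L2] — begin 0,0,0
+L1 (α=0) → [0, 0, 0]
+L2 (α=1/2) → [99, 24, 213/2]
→ [99, 24, 106]

query (0,0) [L1,L2] — begin 0,0,0
L1 α=1/2: [151/2, 79, 55]
L2 α=1/2: [215/4, 112, 96]
rounded: [54, 112, 96]

at x=1,y=1 over L1,L2,L3:
+L1 (α=5/7) → [320/7, 395/7, 1000/7]
+L2 (α=1/3) → [787/21, 958/21, 2182/21]
+L3 (α=5/6) → [20737/126, 479/63, 12956/63]
→ [165, 8, 206]

query (1,0) [L1,L2,L3,L4] — begin 0,0,0
after L1 α=1/6: [25/6, 13/6, 125/6]
after L2 α=2/5: [977/10, 781/10, 773/10]
after L3 α=1/3: [1427/15, 971/15, 1733/15]
after L4 α=3/7: [1079/15, 4244/105, 8957/105]
→ [72, 40, 85]

query (0,0) [L1,L2,L3,L4] — begin 0,0,0
after L1 α=1/2: [151/2, 79, 55]
after L2 α=1/2: [215/4, 112, 96]
after L3 α=3/4: [311/16, 631/4, 393/4]
after L4 α=2/3: [1725/16, 2495/12, 2273/12]
rounded: [108, 208, 189]

query (0,1) [L1,L2,L3,L4,L5] — begin 0,0,0
after L1 α=0: [0, 0, 0]
after L2 α=1/2: [99, 24, 213/2]
after L3 α=1/2: [351/2, 59, 403/4]
after L4 α=0: [351/2, 59, 403/4]
after L5 α=5/7: [451/7, 398/7, 359/2]
= [64, 57, 180]

query (0,0) [L1,L2,L3,L4,L5] — begin 0,0,0
L1 α=1/2: [151/2, 79, 55]
L2 α=1/2: [215/4, 112, 96]
L3 α=3/4: [311/16, 631/4, 393/4]
L4 α=2/3: [1725/16, 2495/12, 2273/12]
L5 α=5/8: [13335/128, 7175/32, 2393/32]
rounded: [104, 224, 75]

(1,1) stack=L1,L2,L3,L4,L5,L6; from [0,0,0]:
+L1 (α=5/7) → [320/7, 395/7, 1000/7]
+L2 (α=1/3) → [787/21, 958/21, 2182/21]
+L3 (α=5/6) → [20737/126, 479/63, 12956/63]
+L4 (α=2/3) → [61561/378, 27191/189, 38408/189]
+L5 (α=1/2) → [105031/756, 34480/189, 22984/189]
+L6 (α=3/5) → [305749/1890, 161948/945, 186017/945]
= [162, 171, 197]

at x=0,y=0 over L1,L2,L3,L4,L5,L6:
L1 α=1/2: [151/2, 79, 55]
L2 α=1/2: [215/4, 112, 96]
L3 α=3/4: [311/16, 631/4, 393/4]
L4 α=2/3: [1725/16, 2495/12, 2273/12]
L5 α=5/8: [13335/128, 7175/32, 2393/32]
L6 α=1/2: [33815/256, 7975/64, 7705/64]
→ [132, 125, 120]

(1,0) stack=L1,L2,L3,L4,L5,L6; from [0,0,0]:
L1 α=1/6: [25/6, 13/6, 125/6]
L2 α=2/5: [977/10, 781/10, 773/10]
L3 α=1/3: [1427/15, 971/15, 1733/15]
L4 α=3/7: [1079/15, 4244/105, 8957/105]
L5 α=2/5: [2679/25, 20764/175, 19527/175]
L6 α=5/6: [14152/75, 38713/350, 173527/1050]
= [189, 111, 165]


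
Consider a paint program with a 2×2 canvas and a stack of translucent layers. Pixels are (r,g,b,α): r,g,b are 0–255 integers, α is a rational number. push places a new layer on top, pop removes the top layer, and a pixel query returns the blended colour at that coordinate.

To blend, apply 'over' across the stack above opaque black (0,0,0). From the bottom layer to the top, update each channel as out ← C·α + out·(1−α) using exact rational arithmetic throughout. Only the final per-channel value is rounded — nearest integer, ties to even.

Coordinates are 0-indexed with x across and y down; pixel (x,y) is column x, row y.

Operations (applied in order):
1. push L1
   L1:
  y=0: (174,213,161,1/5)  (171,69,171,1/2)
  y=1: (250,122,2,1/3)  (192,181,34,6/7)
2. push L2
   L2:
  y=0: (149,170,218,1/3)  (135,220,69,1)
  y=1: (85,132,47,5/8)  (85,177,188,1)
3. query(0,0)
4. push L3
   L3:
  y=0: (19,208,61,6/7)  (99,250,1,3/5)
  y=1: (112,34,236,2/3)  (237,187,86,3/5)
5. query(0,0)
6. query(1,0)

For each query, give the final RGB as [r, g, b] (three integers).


(0,0) stack=L1,L2; from [0,0,0]:
+L1 (α=1/5) → [174/5, 213/5, 161/5]
+L2 (α=1/3) → [1093/15, 1276/15, 1412/15]
rounded: [73, 85, 94]

(0,0) stack=L1,L2,L3; from [0,0,0]:
L1 α=1/5: [174/5, 213/5, 161/5]
L2 α=1/3: [1093/15, 1276/15, 1412/15]
L3 α=6/7: [2803/105, 19996/105, 986/15]
→ [27, 190, 66]

at x=1,y=0 over L1,L2,L3:
+L1 (α=1/2) → [171/2, 69/2, 171/2]
+L2 (α=1) → [135, 220, 69]
+L3 (α=3/5) → [567/5, 238, 141/5]
→ [113, 238, 28]


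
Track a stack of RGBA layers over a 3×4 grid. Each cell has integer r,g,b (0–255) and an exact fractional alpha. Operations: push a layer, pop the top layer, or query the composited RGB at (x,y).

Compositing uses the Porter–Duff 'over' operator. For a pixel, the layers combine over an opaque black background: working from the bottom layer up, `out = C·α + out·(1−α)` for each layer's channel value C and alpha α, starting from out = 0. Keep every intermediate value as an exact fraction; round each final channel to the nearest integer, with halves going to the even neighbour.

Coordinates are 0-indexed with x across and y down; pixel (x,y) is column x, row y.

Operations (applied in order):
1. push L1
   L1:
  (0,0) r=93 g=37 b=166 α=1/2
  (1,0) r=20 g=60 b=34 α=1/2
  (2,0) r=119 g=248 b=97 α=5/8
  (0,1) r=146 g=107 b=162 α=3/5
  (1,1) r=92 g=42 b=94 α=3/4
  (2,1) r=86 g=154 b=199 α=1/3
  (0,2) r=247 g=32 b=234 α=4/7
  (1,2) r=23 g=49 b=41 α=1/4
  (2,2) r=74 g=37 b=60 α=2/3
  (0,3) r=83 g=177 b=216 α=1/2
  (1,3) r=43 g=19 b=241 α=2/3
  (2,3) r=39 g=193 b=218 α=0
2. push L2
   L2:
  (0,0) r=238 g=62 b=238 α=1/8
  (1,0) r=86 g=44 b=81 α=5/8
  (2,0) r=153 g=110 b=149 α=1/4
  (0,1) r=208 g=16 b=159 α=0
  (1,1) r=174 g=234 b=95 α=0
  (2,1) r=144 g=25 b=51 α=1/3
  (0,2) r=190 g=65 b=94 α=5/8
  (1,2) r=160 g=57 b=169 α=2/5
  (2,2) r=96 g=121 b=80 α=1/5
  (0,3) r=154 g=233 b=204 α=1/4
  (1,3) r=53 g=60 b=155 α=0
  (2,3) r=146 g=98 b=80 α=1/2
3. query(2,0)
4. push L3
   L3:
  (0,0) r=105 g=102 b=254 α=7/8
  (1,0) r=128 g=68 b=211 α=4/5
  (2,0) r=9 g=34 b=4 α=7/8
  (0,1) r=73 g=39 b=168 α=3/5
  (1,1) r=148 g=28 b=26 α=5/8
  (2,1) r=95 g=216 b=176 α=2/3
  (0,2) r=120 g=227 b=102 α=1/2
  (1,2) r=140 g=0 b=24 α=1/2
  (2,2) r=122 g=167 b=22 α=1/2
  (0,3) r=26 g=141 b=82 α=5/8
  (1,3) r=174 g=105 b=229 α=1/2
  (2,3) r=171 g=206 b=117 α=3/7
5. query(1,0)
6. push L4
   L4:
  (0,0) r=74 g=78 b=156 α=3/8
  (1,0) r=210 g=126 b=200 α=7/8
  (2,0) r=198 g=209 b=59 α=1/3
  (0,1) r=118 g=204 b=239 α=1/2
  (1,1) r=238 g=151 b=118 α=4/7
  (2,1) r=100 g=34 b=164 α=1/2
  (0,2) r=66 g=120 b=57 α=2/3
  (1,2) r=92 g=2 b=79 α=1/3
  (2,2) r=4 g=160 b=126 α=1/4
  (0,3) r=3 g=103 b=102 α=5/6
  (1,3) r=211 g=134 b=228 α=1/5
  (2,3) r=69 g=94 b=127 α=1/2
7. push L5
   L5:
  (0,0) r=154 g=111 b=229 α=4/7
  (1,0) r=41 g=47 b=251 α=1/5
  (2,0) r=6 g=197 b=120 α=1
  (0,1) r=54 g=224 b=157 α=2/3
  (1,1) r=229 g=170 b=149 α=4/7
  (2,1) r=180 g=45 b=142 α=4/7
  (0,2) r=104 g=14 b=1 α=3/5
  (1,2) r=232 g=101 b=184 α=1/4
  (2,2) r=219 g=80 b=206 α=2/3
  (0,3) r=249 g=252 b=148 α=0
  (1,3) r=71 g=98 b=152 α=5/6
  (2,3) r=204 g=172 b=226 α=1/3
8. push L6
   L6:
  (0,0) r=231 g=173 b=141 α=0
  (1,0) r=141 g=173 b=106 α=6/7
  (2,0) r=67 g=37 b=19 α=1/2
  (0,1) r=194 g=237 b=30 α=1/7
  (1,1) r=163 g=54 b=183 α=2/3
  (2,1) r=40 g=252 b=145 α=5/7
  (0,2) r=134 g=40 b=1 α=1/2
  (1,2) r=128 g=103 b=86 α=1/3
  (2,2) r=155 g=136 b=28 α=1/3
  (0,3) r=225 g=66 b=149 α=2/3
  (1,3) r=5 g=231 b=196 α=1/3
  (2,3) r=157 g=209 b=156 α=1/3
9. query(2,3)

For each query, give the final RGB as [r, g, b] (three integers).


at x=2,y=0 over L1,L2:
after L1 α=5/8: [595/8, 155, 485/8]
after L2 α=1/4: [3009/32, 575/4, 2647/32]
→ [94, 144, 83]

query (1,0) [L1,L2,L3] — begin 0,0,0
+L1 (α=1/2) → [10, 30, 17]
+L2 (α=5/8) → [115/2, 155/4, 57]
+L3 (α=4/5) → [1139/10, 1243/20, 901/5]
→ [114, 62, 180]

(2,3) stack=L1,L2,L3,L4,L5,L6; from [0,0,0]:
after L1 α=0: [0, 0, 0]
after L2 α=1/2: [73, 49, 40]
after L3 α=3/7: [115, 814/7, 73]
after L4 α=1/2: [92, 736/7, 100]
after L5 α=1/3: [388/3, 892/7, 142]
after L6 α=1/3: [1247/9, 3247/21, 440/3]
= [139, 155, 147]


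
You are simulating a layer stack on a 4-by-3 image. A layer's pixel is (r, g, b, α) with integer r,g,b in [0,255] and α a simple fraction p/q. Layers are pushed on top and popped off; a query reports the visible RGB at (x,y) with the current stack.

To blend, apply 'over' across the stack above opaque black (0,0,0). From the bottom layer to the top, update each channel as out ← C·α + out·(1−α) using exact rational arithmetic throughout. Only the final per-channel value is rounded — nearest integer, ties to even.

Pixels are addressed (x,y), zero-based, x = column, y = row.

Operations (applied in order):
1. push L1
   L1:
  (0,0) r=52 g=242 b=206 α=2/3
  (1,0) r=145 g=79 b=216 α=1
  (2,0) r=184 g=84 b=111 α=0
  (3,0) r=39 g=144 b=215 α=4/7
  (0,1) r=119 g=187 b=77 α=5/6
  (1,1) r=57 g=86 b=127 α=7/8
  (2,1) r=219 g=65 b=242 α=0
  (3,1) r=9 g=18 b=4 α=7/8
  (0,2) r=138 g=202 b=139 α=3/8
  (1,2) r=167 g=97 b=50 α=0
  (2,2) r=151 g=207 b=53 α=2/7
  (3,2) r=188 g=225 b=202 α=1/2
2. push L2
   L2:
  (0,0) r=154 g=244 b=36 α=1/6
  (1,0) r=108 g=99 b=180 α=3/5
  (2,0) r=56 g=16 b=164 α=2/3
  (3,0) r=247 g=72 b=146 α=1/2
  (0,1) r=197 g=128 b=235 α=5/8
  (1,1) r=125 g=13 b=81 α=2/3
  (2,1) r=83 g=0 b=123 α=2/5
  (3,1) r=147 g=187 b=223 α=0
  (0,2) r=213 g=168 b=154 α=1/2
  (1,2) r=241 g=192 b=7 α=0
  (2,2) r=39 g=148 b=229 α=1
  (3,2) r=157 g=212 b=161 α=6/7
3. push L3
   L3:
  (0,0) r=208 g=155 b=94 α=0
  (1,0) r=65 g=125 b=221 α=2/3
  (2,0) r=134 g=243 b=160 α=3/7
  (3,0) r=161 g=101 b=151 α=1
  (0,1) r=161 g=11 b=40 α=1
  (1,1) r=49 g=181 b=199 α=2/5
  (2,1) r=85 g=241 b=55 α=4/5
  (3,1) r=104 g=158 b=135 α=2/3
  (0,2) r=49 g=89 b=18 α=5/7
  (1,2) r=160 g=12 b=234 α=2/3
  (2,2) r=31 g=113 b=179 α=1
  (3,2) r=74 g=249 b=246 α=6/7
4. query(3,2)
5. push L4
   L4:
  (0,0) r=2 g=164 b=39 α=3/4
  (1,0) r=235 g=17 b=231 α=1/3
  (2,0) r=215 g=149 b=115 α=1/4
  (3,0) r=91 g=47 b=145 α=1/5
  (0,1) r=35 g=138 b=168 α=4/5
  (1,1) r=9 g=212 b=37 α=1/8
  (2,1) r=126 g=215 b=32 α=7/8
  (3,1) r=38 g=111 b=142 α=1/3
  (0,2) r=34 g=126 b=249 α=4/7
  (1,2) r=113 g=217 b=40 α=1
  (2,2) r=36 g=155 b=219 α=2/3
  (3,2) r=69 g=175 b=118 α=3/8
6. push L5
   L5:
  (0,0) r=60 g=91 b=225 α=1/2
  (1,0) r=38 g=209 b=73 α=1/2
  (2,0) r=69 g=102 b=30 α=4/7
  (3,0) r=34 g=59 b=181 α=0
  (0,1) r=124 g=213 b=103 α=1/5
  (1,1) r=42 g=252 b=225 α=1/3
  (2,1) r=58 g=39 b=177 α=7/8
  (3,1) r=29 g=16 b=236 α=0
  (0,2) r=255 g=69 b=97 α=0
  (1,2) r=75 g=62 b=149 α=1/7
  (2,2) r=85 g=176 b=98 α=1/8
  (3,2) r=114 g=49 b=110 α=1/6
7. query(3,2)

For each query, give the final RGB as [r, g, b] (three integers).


query (3,2) [L1,L2,L3] — begin 0,0,0
+L1 (α=1/2) → [94, 225/2, 101]
+L2 (α=6/7) → [148, 2769/14, 1067/7]
+L3 (α=6/7) → [592/7, 23685/98, 11399/49]
rounded: [85, 242, 233]

at x=3,y=2 over L1,L2,L3,L4,L5:
L1 α=1/2: [94, 225/2, 101]
L2 α=6/7: [148, 2769/14, 1067/7]
L3 α=6/7: [592/7, 23685/98, 11399/49]
L4 α=3/8: [4409/56, 169875/784, 74341/392]
L5 α=1/6: [28429/336, 887791/4704, 138275/784]
rounded: [85, 189, 176]


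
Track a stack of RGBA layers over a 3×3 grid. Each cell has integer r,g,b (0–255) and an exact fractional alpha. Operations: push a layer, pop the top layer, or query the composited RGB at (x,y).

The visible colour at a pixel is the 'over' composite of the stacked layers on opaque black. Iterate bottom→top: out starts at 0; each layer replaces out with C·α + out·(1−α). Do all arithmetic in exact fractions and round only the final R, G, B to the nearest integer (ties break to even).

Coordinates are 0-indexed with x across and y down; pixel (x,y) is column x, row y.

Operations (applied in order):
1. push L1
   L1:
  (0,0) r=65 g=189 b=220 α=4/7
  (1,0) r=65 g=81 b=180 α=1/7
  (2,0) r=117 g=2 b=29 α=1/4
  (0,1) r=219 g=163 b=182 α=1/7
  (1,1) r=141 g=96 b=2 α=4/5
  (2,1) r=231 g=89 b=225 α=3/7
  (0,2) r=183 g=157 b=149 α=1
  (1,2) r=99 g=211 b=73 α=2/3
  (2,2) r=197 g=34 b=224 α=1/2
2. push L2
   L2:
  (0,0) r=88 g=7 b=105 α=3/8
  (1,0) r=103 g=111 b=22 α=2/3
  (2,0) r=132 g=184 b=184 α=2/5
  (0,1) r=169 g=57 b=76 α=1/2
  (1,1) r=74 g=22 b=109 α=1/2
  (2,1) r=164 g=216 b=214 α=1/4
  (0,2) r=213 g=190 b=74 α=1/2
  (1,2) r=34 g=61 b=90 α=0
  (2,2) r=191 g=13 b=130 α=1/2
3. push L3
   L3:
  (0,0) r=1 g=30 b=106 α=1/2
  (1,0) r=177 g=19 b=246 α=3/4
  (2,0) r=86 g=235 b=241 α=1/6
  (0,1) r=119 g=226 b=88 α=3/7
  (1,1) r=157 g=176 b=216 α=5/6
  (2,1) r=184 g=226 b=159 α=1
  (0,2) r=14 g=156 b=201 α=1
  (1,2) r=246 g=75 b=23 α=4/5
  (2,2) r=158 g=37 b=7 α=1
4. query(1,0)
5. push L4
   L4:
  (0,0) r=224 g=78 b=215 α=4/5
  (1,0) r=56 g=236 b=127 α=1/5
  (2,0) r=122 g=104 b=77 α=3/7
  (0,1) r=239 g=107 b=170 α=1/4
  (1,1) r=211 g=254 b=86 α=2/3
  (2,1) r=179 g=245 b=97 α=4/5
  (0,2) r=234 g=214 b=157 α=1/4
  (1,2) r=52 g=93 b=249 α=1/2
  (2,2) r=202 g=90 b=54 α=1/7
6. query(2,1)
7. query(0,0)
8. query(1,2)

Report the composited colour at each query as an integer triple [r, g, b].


(1,0) stack=L1,L2,L3; from [0,0,0]:
after L1 α=1/7: [65/7, 81/7, 180/7]
after L2 α=2/3: [1507/21, 545/7, 488/21]
after L3 α=3/4: [6329/42, 236/7, 7993/42]
= [151, 34, 190]

at x=2,y=1 over L1,L2,L3,L4:
after L1 α=3/7: [99, 267/7, 675/7]
after L2 α=1/4: [461/4, 2313/28, 3523/28]
after L3 α=1: [184, 226, 159]
after L4 α=4/5: [180, 1206/5, 547/5]
→ [180, 241, 109]

(0,0) stack=L1,L2,L3,L4; from [0,0,0]:
+L1 (α=4/7) → [260/7, 108, 880/7]
+L2 (α=3/8) → [787/14, 561/8, 6605/56]
+L3 (α=1/2) → [801/28, 801/16, 12541/112]
+L4 (α=4/5) → [25889/140, 5793/80, 108861/560]
rounded: [185, 72, 194]

query (1,2) [L1,L2,L3,L4] — begin 0,0,0
L1 α=2/3: [66, 422/3, 146/3]
L2 α=0: [66, 422/3, 146/3]
L3 α=4/5: [210, 1322/15, 422/15]
L4 α=1/2: [131, 2717/30, 4157/30]
rounded: [131, 91, 139]


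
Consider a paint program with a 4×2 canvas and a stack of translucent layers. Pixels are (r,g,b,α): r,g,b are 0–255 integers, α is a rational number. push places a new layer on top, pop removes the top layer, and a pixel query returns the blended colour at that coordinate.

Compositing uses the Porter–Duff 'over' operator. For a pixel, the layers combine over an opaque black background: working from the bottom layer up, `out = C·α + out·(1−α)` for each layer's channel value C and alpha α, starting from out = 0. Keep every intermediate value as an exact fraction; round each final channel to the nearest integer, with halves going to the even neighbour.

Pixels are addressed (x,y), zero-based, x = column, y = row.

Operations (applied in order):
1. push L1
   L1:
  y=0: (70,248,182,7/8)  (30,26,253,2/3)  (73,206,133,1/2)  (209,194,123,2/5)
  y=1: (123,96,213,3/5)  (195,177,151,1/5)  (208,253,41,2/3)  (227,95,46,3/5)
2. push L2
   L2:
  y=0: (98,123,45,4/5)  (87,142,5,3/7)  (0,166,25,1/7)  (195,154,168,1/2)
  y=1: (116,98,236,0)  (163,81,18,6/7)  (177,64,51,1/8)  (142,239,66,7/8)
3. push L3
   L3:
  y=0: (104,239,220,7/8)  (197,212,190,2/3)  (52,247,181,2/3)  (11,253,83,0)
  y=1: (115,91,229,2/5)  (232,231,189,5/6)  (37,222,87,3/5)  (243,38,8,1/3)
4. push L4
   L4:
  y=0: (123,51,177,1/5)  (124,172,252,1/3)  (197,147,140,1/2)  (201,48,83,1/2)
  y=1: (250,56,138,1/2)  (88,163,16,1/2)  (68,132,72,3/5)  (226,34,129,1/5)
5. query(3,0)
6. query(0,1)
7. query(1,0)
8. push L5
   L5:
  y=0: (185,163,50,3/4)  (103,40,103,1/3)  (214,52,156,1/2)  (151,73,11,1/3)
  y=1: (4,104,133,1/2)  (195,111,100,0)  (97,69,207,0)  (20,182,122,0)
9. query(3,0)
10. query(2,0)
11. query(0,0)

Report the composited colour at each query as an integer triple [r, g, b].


at x=3,y=0 over L1,L2,L3,L4:
L1 α=2/5: [418/5, 388/5, 246/5]
L2 α=1/2: [1393/10, 579/5, 543/5]
L3 α=0: [1393/10, 579/5, 543/5]
L4 α=1/2: [3403/20, 819/10, 479/5]
→ [170, 82, 96]

(0,1) stack=L1,L2,L3,L4; from [0,0,0]:
L1 α=3/5: [369/5, 288/5, 639/5]
L2 α=0: [369/5, 288/5, 639/5]
L3 α=2/5: [2257/25, 1774/25, 4207/25]
L4 α=1/2: [8507/50, 1587/25, 7657/50]
→ [170, 63, 153]

query (1,0) [L1,L2,L3,L4] — begin 0,0,0
after L1 α=2/3: [20, 52/3, 506/3]
after L2 α=3/7: [341/7, 1486/21, 2069/21]
after L3 α=2/3: [1033/7, 10390/63, 10049/63]
after L4 α=1/3: [978/7, 31616/189, 35974/189]
→ [140, 167, 190]

query (3,0) [L1,L2,L3,L4,L5] — begin 0,0,0
+L1 (α=2/5) → [418/5, 388/5, 246/5]
+L2 (α=1/2) → [1393/10, 579/5, 543/5]
+L3 (α=0) → [1393/10, 579/5, 543/5]
+L4 (α=1/2) → [3403/20, 819/10, 479/5]
+L5 (α=1/3) → [4913/30, 1184/15, 1013/15]
rounded: [164, 79, 68]

(2,0) stack=L1,L2,L3,L4,L5; from [0,0,0]:
after L1 α=1/2: [73/2, 103, 133/2]
after L2 α=1/7: [219/7, 112, 424/7]
after L3 α=2/3: [947/21, 202, 986/7]
after L4 α=1/2: [2542/21, 349/2, 983/7]
after L5 α=1/2: [3518/21, 453/4, 2075/14]
= [168, 113, 148]

at x=0,y=0 over L1,L2,L3,L4,L5:
+L1 (α=7/8) → [245/4, 217, 637/4]
+L2 (α=4/5) → [1813/20, 709/5, 1357/20]
+L3 (α=7/8) → [16373/160, 4537/20, 32157/160]
+L4 (α=1/5) → [21293/200, 4792/25, 39237/200]
+L5 (α=3/4) → [132293/800, 17017/100, 69237/800]
→ [165, 170, 87]
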